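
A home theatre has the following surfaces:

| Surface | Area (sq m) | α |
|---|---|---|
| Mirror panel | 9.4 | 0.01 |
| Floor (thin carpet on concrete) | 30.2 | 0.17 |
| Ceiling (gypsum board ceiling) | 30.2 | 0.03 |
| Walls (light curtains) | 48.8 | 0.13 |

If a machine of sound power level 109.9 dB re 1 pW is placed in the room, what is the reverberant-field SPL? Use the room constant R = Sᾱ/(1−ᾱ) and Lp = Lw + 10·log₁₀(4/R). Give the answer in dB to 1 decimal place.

104.5 dB

Σ(Sᵢαᵢ) = 9.4×0.01 + 30.2×0.17 + 30.2×0.03 + 48.8×0.13 = 12.478; total area S = 118.6 sq m.
ᾱ = 12.478/118.6 = 0.1052; R = Sᾱ/(1−ᾱ) = 12.478/(1−0.1052) = 13.945 sq m.
Lp = 109.9 + 10·log₁₀(4/13.945) = 109.9 + (-5.42) = 104.5 dB.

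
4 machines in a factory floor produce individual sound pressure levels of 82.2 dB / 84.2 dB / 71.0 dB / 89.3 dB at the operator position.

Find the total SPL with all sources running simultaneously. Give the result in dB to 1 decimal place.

Σ 10^(Lᵢ/10) = 1.293e+09.
Back to dB: 10·log₁₀ Σ = 91.1 dB.

91.1 dB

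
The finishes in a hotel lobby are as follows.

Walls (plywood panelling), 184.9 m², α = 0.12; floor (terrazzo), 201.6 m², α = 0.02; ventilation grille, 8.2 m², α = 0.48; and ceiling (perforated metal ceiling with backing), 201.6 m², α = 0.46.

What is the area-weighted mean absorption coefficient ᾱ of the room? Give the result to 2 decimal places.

Total surface area S = 596.3 m².
Weighted sum Σ Sα = 122.892.
ᾱ = 122.892 / 596.3 = 0.21.

0.21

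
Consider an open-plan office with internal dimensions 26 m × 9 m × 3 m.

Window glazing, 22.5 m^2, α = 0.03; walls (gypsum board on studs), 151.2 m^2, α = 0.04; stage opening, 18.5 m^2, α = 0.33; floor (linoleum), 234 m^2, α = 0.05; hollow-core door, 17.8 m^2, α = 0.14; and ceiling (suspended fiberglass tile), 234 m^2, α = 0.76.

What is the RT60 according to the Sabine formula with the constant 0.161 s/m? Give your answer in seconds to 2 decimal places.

0.55 s

Total absorption A = 22.5×0.03 + 151.2×0.04 + 18.5×0.33 + 234×0.05 + 17.8×0.14 + 234×0.76
  = 0.675 + 6.048 + 6.105 + 11.700 + 2.492 + 177.840 = 204.860 m^2 sabins.
Volume V = 26 × 9 × 3 = 702 m³.
T = 0.161 V/A = 0.161·702/204.860 = 0.55 s.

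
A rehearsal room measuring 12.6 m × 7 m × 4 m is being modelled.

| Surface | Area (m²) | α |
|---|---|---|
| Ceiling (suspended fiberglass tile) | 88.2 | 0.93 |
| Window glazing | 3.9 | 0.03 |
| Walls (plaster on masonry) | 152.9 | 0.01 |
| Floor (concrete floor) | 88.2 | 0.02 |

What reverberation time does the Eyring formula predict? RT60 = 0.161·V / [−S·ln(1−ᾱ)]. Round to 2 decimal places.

0.58 s

S = Σ Sᵢ = 333.2 m².
Σ(Sᵢαᵢ) = 88.2·0.93 + 3.9·0.03 + 152.9·0.01 + 88.2·0.02 = 85.436.
ᾱ = 85.436 / 333.2 = 0.2564.
−S·ln(1−ᾱ) = −333.2 × ln(1 − 0.2564) = 98.711.
V = 12.6 × 7 × 4 = 352.8 m³.
T = 0.161·V/[−S·ln(1−ᾱ)] = 0.161·352.8/98.711 = 0.58 s.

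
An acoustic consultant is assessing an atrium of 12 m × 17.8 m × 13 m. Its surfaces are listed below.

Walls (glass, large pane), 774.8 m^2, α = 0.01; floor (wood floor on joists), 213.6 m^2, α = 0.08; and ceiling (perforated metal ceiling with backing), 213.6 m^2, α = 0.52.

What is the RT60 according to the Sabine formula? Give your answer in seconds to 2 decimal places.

Summing Sᵢαᵢ: 7.748 + 17.088 + 111.072 → A = 135.908 sabins.
Volume V = 12 × 17.8 × 13 = 2776.8 m³.
T = 0.161 V/A = 0.161·2776.8/135.908 = 3.29 s.

3.29 s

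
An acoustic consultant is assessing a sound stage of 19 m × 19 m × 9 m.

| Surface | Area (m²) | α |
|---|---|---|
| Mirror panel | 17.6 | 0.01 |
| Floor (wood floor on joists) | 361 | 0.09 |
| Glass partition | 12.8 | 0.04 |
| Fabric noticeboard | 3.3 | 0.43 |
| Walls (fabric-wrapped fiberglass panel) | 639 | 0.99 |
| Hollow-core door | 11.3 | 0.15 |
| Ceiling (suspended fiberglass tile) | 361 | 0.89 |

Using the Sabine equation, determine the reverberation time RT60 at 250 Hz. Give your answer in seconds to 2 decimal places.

A = Σ Sᵢαᵢ = 17.6*0.01 + 361*0.09 + 12.8*0.04 + 3.3*0.43 + 639*0.99 + 11.3*0.15 + 361*0.89 = 990.192 sabins.
Volume V = 19 × 19 × 9 = 3249 m³.
T = 0.161 V/A = 0.161·3249/990.192 = 0.53 s.

0.53 seconds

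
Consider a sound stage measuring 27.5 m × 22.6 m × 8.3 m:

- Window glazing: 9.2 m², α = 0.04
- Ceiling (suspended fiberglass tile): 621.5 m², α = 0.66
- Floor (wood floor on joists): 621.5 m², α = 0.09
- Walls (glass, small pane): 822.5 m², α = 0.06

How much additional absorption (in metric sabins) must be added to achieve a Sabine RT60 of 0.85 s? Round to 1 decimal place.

461.2 sabins

Summing Sᵢαᵢ: 0.368 + 410.190 + 55.935 + 49.350 → A₁ = 515.843 sabins.
For T = 0.85 s, need A₂ = 0.161·V/T = 0.161·5158.45/0.85 = 977.071 sabins.
Shortfall: 977.071 − 515.843 = 461.2 sabins.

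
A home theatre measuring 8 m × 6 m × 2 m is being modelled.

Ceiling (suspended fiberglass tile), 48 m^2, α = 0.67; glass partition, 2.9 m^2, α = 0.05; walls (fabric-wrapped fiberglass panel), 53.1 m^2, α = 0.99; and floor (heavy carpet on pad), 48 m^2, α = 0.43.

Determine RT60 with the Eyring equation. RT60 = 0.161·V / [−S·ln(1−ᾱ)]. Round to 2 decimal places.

0.09 sec

S = Σ Sᵢ = 152.0 m^2.
Absorption A = 48·0.67 + 2.9·0.05 + 53.1·0.99 + 48·0.43 = 105.514 sabins.
Mean coefficient ᾱ = A/S = 0.6942.
−S·ln(1−ᾱ) = −152.0 × ln(1 − 0.6942) = 180.093.
V = 8 × 6 × 2 = 96 m³.
RT60 = 0.161 × 96 / 180.093 = 0.09 s.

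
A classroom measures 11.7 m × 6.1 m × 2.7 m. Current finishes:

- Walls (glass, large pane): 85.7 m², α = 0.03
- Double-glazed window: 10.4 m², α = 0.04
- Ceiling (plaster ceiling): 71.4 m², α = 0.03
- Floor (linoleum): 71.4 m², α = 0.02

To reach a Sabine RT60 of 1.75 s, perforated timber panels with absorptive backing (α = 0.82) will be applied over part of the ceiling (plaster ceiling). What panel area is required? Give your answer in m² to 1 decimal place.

A₁ = Σ Sᵢαᵢ = 85.7*0.03 + 10.4*0.04 + 71.4*0.03 + 71.4*0.02 = 6.557 sabins.
V = 192.699 m³. Target absorption A₂ = 0.161 × 192.699 / 1.75 = 17.728 sabins.
Absorption to add: 17.728 − 6.557 = 11.171 sabins.
Net gain per m²: Δα = 0.82 − 0.03 = 0.79.
Area = ΔA/Δα = 11.171/0.79 = 14.1 m².

14.1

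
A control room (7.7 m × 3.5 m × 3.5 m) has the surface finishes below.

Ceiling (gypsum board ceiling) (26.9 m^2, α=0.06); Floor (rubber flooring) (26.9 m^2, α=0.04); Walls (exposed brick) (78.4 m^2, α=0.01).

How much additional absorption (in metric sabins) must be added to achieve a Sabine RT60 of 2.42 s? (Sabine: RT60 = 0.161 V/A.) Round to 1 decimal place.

2.8 sabins

Equivalent absorption area: A₁ = 26.9*0.06 + 26.9*0.04 + 78.4*0.01 = 3.474 m^2.
V = 94.325 m³. Required absorption A₂ = 0.161 × 94.325 / 2.42 = 6.275 sabins.
ΔA = A₂ − A₁ = 6.275 − 3.474 = 2.8 sabins.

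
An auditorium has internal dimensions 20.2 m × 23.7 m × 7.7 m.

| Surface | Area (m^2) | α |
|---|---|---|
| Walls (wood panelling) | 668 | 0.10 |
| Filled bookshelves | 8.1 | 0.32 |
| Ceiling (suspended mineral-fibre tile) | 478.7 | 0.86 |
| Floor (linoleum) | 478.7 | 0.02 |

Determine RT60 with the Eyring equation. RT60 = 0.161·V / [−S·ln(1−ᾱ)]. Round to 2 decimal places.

1.02 s

S = Σ Sᵢ = 1633.5 m^2.
Σ(Sᵢαᵢ) = 668×0.10 + 8.1×0.32 + 478.7×0.86 + 478.7×0.02 = 490.648.
ᾱ = 490.648 / 1633.5 = 0.3004.
−S·ln(1−ᾱ) = −1633.5 × ln(1 − 0.3004) = 583.562.
V = 20.2 × 23.7 × 7.7 = 3686.298 m³.
RT60 = 0.161 × 3686.298 / 583.562 = 1.02 s.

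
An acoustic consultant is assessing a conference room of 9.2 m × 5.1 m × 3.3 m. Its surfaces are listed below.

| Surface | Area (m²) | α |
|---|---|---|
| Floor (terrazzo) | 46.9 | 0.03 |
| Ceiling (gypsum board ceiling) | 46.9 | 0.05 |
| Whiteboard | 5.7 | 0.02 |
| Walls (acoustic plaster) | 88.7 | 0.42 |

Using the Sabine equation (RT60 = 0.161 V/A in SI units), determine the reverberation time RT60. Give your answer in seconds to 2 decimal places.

Summing Sᵢαᵢ: 1.407 + 2.345 + 0.114 + 37.254 → A = 41.120 sabins.
Room volume: 154.836 m³.
Sabine: RT60 = 0.161 × 154.836 / 41.120 = 0.61 s.

0.61 seconds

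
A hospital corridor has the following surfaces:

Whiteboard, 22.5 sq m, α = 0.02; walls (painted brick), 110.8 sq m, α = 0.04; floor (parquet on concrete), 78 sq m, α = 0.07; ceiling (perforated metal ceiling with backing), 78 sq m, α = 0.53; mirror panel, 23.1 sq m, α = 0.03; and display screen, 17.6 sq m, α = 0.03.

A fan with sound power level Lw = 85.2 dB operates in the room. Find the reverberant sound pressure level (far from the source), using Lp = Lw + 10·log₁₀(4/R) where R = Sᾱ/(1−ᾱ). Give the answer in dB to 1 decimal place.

Σ(Sᵢαᵢ) = 22.5×0.02 + 110.8×0.04 + 78×0.07 + 78×0.53 + 23.1×0.03 + 17.6×0.03 = 52.903; total area S = 330.0 sq m.
ᾱ = 0.1603, so room constant R = A/(1−ᾱ) = 63.002 sq m.
Lp = 85.2 + 10·log₁₀(4/63.002) = 85.2 + (-11.97) = 73.2 dB.

73.2 dB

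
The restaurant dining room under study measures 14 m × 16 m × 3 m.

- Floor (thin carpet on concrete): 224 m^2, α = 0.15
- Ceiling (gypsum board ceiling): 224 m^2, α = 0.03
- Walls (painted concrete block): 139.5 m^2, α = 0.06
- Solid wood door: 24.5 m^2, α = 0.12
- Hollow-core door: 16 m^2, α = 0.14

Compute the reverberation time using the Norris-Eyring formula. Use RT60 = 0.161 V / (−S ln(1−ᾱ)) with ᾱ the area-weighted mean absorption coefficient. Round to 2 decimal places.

1.92 sec

Total surface area S = 224 + 224 + 139.5 + 24.5 + 16 = 628.0 m^2.
Σ(Sᵢαᵢ) = 224×0.15 + 224×0.03 + 139.5×0.06 + 24.5×0.12 + 16×0.14 = 53.870.
Mean coefficient ᾱ = A/S = 0.0858.
Eyring denominator: −S ln(1−ᾱ) = 56.335.
V = 14 × 16 × 3 = 672 m³.
RT60 = 0.161 × 672 / 56.335 = 1.92 s.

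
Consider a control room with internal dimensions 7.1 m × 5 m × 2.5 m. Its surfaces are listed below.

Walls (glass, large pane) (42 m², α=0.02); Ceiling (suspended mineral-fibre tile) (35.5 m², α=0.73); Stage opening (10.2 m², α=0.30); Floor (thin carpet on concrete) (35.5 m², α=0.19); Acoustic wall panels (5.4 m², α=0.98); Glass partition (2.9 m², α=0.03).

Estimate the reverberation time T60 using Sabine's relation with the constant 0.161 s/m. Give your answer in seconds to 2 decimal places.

Total absorption A = 42*0.02 + 35.5*0.73 + 10.2*0.30 + 35.5*0.19 + 5.4*0.98 + 2.9*0.03
  = 0.840 + 25.915 + 3.060 + 6.745 + 5.292 + 0.087 = 41.939 m² sabins.
Volume V = 7.1 × 5 × 2.5 = 88.75 m³.
RT60 = 0.161 · V / A = 0.161 × 88.75 / 41.939 = 0.34 s.

0.34 s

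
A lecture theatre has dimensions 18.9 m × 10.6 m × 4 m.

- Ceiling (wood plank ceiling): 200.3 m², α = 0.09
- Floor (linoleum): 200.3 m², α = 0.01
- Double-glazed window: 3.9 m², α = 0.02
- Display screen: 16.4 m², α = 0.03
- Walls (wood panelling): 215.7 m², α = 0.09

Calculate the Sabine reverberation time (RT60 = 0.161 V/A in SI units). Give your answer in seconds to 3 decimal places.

3.224 sec

Summing Sᵢαᵢ: 18.027 + 2.003 + 0.078 + 0.492 + 19.413 → A = 40.013 sabins.
Room volume: 801.36 m³.
Sabine: RT60 = 0.161 × 801.36 / 40.013 = 3.224 s.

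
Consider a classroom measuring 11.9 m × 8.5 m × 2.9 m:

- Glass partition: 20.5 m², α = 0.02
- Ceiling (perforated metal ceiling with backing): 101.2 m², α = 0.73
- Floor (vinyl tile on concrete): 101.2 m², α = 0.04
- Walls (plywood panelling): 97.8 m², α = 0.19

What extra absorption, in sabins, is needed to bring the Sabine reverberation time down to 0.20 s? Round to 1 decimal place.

Total absorption A₁ = 20.5*0.02 + 101.2*0.73 + 101.2*0.04 + 97.8*0.19
  = 0.410 + 73.876 + 4.048 + 18.582 = 96.916 m² sabins.
Target A₂ = 0.161·293.335/0.20 = 236.135 sabins (V = 293.335 m³).
ΔA = A₂ − A₁ = 236.135 − 96.916 = 139.2 sabins.

139.2 sabins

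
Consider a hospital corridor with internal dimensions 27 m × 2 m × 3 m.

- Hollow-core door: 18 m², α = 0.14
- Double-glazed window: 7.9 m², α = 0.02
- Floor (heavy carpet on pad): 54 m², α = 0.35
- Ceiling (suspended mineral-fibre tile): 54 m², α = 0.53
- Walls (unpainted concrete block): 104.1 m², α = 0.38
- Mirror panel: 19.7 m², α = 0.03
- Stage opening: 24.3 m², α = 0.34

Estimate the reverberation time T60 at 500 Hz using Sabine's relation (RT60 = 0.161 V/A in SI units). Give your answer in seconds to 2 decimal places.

0.26 s

Summing Sᵢαᵢ: 2.520 + 0.158 + 18.900 + 28.620 + 39.558 + 0.591 + 8.262 → A = 98.609 sabins.
V = 27·2·3 = 162 m³.
RT60 = 0.161 · V / A = 0.161 × 162 / 98.609 = 0.26 s.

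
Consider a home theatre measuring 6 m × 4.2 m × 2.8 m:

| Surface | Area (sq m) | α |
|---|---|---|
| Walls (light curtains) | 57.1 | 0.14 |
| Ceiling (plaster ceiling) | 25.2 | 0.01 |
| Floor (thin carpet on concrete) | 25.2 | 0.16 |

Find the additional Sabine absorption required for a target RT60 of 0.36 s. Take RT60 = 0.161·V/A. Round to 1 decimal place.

19.3 sabins

Summing Sᵢαᵢ: 7.994 + 0.252 + 4.032 → A₁ = 12.278 sabins.
V = 70.56 m³. Required absorption A₂ = 0.161 × 70.56 / 0.36 = 31.556 sabins.
Additional absorption ΔA = 31.556 − 12.278 = 19.3 sabins.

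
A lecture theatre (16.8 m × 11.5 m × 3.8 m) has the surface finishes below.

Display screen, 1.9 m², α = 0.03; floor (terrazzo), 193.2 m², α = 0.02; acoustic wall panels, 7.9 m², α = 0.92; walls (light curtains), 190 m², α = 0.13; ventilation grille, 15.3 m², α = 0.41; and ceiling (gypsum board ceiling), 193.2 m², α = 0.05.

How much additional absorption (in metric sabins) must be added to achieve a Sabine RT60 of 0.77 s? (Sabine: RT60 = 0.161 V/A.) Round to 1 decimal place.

101.7 sabins

Equivalent absorption area: A₁ = 1.9·0.03 + 193.2·0.02 + 7.9·0.92 + 190·0.13 + 15.3·0.41 + 193.2·0.05 = 51.822 m².
V = 734.16 m³. Required absorption A₂ = 0.161 × 734.16 / 0.77 = 153.506 sabins.
Additional absorption ΔA = 153.506 − 51.822 = 101.7 sabins.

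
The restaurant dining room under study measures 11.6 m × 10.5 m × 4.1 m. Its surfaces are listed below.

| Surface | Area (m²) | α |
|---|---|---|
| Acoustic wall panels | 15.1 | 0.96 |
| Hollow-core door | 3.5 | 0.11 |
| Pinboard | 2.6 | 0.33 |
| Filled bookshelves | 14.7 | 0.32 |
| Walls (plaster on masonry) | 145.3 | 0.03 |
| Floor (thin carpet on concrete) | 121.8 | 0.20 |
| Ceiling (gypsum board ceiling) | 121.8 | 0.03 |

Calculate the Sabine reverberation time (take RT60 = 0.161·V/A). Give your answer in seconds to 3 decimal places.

Total absorption A = 15.1·0.96 + 3.5·0.11 + 2.6·0.33 + 14.7·0.32 + 145.3·0.03 + 121.8·0.20 + 121.8·0.03
  = 14.496 + 0.385 + 0.858 + 4.704 + 4.359 + 24.360 + 3.654 = 52.816 m² sabins.
Room volume: 499.38 m³.
T = 0.161 V/A = 0.161·499.38/52.816 = 1.522 s.

1.522 seconds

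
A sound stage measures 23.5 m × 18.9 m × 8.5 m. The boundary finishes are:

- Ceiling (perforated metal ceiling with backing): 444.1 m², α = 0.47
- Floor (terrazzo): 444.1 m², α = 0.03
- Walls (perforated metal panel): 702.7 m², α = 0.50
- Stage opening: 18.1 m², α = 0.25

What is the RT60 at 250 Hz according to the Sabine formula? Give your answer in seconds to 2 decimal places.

A = Σ Sᵢαᵢ = 444.1×0.47 + 444.1×0.03 + 702.7×0.50 + 18.1×0.25 = 577.925 sabins.
Volume V = 23.5 × 18.9 × 8.5 = 3775.275 m³.
Sabine: RT60 = 0.161 × 3775.275 / 577.925 = 1.05 s.

1.05 s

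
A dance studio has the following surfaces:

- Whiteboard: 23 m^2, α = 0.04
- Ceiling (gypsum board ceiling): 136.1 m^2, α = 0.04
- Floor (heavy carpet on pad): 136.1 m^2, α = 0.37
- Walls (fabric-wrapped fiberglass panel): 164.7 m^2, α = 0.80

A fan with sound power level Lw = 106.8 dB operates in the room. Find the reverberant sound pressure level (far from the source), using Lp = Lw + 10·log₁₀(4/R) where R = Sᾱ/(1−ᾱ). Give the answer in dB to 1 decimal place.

87.8 dB

A = 188.481 sabins; S = 459.9 m^2.
ᾱ = 0.4098, so room constant R = A/(1−ᾱ) = 319.351 m^2.
Lp = 106.8 + 10·log₁₀(4/319.351) = 106.8 + (-19.02) = 87.8 dB.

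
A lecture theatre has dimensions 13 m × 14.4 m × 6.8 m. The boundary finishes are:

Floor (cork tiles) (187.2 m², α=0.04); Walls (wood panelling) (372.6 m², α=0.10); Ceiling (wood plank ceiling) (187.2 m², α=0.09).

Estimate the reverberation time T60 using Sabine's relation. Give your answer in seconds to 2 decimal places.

A = Σ Sᵢαᵢ = 187.2×0.04 + 372.6×0.10 + 187.2×0.09 = 61.596 sabins.
V = 13·14.4·6.8 = 1272.96 m³.
T = 0.161 V/A = 0.161·1272.96/61.596 = 3.33 s.

3.33 sec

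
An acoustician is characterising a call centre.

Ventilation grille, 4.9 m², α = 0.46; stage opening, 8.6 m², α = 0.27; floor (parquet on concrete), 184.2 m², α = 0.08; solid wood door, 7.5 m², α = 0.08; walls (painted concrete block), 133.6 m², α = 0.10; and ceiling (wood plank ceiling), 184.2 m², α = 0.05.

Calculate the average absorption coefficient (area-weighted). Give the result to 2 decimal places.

0.08

Total surface area S = 523.0 m².
A = 4.9·0.46 + 8.6·0.27 + 184.2·0.08 + 7.5·0.08 + 133.6·0.10 + 184.2·0.05 = 42.482 sabins.
ᾱ = 42.482 / 523.0 = 0.08.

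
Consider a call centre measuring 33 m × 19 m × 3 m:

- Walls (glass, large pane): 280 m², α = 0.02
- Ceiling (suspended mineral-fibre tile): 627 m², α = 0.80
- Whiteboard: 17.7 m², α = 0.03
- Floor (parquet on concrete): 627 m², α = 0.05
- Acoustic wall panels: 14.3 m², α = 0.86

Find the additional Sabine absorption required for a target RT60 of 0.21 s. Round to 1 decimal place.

890.7 sabins

Total absorption A₁ = 280*0.02 + 627*0.80 + 17.7*0.03 + 627*0.05 + 14.3*0.86
  = 5.600 + 501.600 + 0.531 + 31.350 + 12.298 = 551.379 m² sabins.
Target A₂ = 0.161·1881/0.21 = 1442.100 sabins (V = 1881 m³).
ΔA = A₂ − A₁ = 1442.100 − 551.379 = 890.7 sabins.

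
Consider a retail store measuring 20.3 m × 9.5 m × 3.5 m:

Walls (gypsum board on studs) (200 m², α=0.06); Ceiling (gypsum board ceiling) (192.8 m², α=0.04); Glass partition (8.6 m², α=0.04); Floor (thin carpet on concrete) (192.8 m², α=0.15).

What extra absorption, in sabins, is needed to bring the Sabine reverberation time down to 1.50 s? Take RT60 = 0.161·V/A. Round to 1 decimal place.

A₁ = Σ Sᵢαᵢ = 200*0.06 + 192.8*0.04 + 8.6*0.04 + 192.8*0.15 = 48.976 sabins.
For T = 1.50 s, need A₂ = 0.161·V/T = 0.161·674.975/1.50 = 72.447 sabins.
ΔA = A₂ − A₁ = 72.447 − 48.976 = 23.5 sabins.

23.5 sabins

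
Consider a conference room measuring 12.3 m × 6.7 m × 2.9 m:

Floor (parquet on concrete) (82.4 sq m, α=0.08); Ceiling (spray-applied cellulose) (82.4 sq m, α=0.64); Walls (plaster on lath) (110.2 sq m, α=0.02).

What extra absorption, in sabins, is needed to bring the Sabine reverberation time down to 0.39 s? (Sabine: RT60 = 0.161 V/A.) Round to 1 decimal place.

37.1 sabins

Summing Sᵢαᵢ: 6.592 + 52.736 + 2.204 → A₁ = 61.532 sabins.
Target A₂ = 0.161·238.989/0.39 = 98.660 sabins (V = 238.989 m³).
Additional absorption ΔA = 98.660 − 61.532 = 37.1 sabins.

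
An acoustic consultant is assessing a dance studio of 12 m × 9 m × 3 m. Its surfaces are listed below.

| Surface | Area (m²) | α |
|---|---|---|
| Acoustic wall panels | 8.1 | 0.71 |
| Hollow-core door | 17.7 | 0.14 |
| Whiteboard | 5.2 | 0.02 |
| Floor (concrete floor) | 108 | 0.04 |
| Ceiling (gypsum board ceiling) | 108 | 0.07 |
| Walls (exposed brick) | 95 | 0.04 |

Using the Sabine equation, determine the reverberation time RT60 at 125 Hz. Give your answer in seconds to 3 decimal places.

2.172 s

Summing Sᵢαᵢ: 5.751 + 2.478 + 0.104 + 4.320 + 7.560 + 3.800 → A = 24.013 sabins.
Room volume: 324 m³.
T = 0.161 V/A = 0.161·324/24.013 = 2.172 s.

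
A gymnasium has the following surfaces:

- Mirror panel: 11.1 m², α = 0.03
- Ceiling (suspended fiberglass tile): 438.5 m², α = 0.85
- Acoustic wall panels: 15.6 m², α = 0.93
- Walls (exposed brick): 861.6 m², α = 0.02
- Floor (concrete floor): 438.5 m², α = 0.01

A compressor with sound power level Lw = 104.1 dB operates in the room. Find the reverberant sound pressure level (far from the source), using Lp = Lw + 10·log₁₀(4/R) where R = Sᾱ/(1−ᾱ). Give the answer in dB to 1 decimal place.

82.9 dB

Σ(Sᵢαᵢ) = 11.1·0.03 + 438.5·0.85 + 15.6·0.93 + 861.6·0.02 + 438.5·0.01 = 409.183; total area S = 1765.3 m².
ᾱ = 0.2318, so room constant R = A/(1−ᾱ) = 532.652 m².
Lp = Lw + 10 log₁₀(4/R) = 104.1 -21.24 = 82.9 dB.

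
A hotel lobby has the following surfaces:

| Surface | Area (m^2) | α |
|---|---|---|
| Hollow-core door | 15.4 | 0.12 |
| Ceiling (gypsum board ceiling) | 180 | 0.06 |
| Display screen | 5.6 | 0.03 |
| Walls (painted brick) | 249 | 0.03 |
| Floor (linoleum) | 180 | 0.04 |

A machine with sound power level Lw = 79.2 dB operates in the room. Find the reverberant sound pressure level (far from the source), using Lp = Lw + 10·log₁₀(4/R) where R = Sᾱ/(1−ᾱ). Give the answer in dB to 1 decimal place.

70.6 dB

A = 27.486 sabins; S = 630.0 m^2.
ᾱ = 27.486/630.0 = 0.0436; R = Sᾱ/(1−ᾱ) = 27.486/(1−0.0436) = 28.739 m^2.
Lp = Lw + 10 log₁₀(4/R) = 79.2 -8.56 = 70.6 dB.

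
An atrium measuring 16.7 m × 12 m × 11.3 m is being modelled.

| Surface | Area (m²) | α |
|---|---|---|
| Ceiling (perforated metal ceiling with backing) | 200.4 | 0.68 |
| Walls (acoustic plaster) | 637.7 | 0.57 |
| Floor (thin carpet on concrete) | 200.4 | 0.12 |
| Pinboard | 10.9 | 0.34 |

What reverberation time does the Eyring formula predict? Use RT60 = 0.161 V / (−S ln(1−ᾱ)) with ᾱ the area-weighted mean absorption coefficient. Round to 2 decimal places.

S = Σ Sᵢ = 1049.4 m².
Σ(Sᵢαᵢ) = 200.4×0.68 + 637.7×0.57 + 200.4×0.12 + 10.9×0.34 = 527.515.
ᾱ = 527.515 / 1049.4 = 0.5027.
Eyring denominator: −S ln(1−ᾱ) = 733.071.
V = 16.7 × 12 × 11.3 = 2264.52 m³.
T = 0.161·V/[−S·ln(1−ᾱ)] = 0.161·2264.52/733.071 = 0.50 s.

0.50 seconds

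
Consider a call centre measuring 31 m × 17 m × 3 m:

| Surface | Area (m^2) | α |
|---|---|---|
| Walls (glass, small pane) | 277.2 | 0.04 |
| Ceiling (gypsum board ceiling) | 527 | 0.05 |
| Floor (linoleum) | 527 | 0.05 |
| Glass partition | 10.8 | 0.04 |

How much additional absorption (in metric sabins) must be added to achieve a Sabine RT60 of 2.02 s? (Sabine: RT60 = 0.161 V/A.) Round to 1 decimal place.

Equivalent absorption area: A₁ = 277.2·0.04 + 527·0.05 + 527·0.05 + 10.8·0.04 = 64.220 m^2.
For T = 2.02 s, need A₂ = 0.161·V/T = 0.161·1581/2.02 = 126.010 sabins.
Shortfall: 126.010 − 64.220 = 61.8 sabins.

61.8 sabins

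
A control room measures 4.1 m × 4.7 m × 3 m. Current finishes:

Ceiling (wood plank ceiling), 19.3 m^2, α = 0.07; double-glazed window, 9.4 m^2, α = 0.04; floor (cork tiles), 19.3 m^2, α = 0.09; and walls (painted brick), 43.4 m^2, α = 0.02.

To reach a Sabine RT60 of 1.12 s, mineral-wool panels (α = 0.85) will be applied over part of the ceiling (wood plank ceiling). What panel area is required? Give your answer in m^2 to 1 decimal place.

Summing Sᵢαᵢ: 1.351 + 0.376 + 1.737 + 0.868 → A₁ = 4.332 sabins.
Required A₂ = 0.161·57.81/1.12 = 8.310 sabins.
Absorption to add: 8.310 − 4.332 = 3.978 sabins.
Net gain per m^2: Δα = 0.85 − 0.07 = 0.78.
Panel area = 3.978 / 0.78 = 5.1 m^2.

5.1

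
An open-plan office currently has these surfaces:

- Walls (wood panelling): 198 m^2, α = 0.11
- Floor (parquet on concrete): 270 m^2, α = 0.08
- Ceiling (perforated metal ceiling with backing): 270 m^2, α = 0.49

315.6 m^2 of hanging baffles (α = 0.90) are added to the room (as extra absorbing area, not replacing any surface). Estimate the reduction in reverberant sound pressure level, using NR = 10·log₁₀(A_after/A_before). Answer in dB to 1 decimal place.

4.2 dB

Equivalent absorption area: A_before = 198·0.11 + 270·0.08 + 270·0.49 = 175.680 m^2.
Treatment contributes 315.6·0.90 = 284.040 sabins.
New total A_after = 459.720 sabins.
Reduction = 10 log₁₀(A_after/A_before) = 10 log₁₀(2.6168) = 4.2 dB.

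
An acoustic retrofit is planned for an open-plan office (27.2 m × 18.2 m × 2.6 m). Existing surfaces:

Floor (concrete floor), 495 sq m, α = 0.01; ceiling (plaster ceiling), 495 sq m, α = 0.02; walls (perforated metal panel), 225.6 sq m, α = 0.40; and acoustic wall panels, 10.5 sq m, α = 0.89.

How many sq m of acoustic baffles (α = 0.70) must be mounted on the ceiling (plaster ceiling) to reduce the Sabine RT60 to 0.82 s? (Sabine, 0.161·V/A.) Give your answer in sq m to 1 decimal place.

Total absorption A₁ = 495×0.01 + 495×0.02 + 225.6×0.40 + 10.5×0.89
  = 4.950 + 9.900 + 90.240 + 9.345 = 114.435 sq m sabins.
V = 1287.104 m³. Target absorption A₂ = 0.161 × 1287.104 / 0.82 = 252.712 sabins.
ΔA needed = 252.712 − 114.435 = 138.277 sabins.
Net gain per sq m: Δα = 0.70 − 0.02 = 0.68.
Area = ΔA/Δα = 138.277/0.68 = 203.3 sq m.

203.3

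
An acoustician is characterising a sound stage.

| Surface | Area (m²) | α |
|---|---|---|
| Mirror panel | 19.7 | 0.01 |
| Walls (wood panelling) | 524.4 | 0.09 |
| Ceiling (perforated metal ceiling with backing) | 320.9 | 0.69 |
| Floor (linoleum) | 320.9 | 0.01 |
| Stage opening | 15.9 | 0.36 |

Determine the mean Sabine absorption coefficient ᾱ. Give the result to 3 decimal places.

Total surface area S = 1201.8 m².
Weighted sum Σ Sα = 277.747.
ᾱ = 277.747 / 1201.8 = 0.231.

0.231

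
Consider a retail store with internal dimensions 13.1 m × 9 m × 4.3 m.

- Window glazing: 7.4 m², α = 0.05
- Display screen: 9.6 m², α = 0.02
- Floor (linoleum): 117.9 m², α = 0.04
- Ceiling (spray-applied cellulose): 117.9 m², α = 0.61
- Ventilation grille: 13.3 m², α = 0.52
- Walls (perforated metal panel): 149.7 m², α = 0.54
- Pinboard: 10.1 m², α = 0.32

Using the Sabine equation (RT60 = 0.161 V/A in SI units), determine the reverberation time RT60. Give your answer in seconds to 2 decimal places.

Summing Sᵢαᵢ: 0.370 + 0.192 + 4.716 + 71.919 + 6.916 + 80.838 + 3.232 → A = 168.183 sabins.
V = 13.1·9·4.3 = 506.97 m³.
T = 0.161 V/A = 0.161·506.97/168.183 = 0.49 s.

0.49 seconds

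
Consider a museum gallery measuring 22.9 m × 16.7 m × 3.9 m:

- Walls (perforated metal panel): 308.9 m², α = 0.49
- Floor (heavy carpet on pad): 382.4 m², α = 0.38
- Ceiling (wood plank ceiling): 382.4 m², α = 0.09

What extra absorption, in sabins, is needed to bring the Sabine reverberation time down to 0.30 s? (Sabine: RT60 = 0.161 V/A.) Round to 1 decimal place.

469.3 sabins

Summing Sᵢαᵢ: 151.361 + 145.312 + 34.416 → A₁ = 331.089 sabins.
V = 1491.477 m³. Required absorption A₂ = 0.161 × 1491.477 / 0.30 = 800.426 sabins.
Shortfall: 800.426 − 331.089 = 469.3 sabins.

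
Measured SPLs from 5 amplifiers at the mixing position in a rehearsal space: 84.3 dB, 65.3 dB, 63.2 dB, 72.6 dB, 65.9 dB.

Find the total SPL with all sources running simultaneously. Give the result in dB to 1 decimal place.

84.7 dB

Σ 10^(Lᵢ/10) = 2.967e+08.
L_total = 10·log₁₀(2.967e+08) = 84.7 dB.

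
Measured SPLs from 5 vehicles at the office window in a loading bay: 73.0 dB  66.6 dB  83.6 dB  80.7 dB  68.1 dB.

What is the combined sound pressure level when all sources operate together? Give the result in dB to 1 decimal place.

85.8 dB

Converting to relative power and adding: 10^(73.0/10) + 10^(66.6/10) + 10^(83.6/10) + 10^(80.7/10) + 10^(68.1/10) = 3.776e+08.
Combined level = 10 log₁₀(3.776e+08) = 85.8 dB.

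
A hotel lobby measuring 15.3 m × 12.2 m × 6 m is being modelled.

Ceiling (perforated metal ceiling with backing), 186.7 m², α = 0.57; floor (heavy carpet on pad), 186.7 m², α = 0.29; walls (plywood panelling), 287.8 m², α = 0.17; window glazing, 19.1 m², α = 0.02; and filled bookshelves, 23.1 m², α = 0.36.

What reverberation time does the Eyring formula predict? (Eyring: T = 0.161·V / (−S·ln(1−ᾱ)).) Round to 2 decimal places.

0.69 sec

Total surface area S = 186.7 + 186.7 + 287.8 + 19.1 + 23.1 = 703.4 m².
Σ(Sᵢαᵢ) = 186.7·0.57 + 186.7·0.29 + 287.8·0.17 + 19.1·0.02 + 23.1·0.36 = 218.186.
Mean coefficient ᾱ = A/S = 0.3102.
Eyring denominator: −S ln(1−ᾱ) = 261.210.
V = 15.3 × 12.2 × 6 = 1119.96 m³.
T = 0.161·V/[−S·ln(1−ᾱ)] = 0.161·1119.96/261.210 = 0.69 s.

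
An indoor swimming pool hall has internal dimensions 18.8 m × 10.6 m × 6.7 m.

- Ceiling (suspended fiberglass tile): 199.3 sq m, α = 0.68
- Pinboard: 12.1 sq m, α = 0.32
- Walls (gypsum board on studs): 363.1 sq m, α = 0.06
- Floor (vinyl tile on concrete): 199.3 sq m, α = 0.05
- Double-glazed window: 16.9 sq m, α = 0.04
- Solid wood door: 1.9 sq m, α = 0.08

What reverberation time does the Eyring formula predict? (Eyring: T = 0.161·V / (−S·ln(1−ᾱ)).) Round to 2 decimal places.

S = Σ Sᵢ = 792.6 sq m.
Absorption A = 199.3×0.68 + 12.1×0.32 + 363.1×0.06 + 199.3×0.05 + 16.9×0.04 + 1.9×0.08 = 171.975 sabins.
Mean coefficient ᾱ = A/S = 0.2170.
Eyring denominator: −S ln(1−ᾱ) = 193.888.
V = 18.8 × 10.6 × 6.7 = 1335.176 m³.
T = 0.161·V/[−S·ln(1−ᾱ)] = 0.161·1335.176/193.888 = 1.11 s.

1.11 s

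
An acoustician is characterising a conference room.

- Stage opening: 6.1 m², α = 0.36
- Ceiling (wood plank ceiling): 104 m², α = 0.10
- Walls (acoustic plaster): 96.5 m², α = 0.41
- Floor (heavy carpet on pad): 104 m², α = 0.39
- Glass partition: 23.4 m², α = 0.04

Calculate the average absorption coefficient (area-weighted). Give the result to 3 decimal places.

Total surface area S = 334.0 m².
A = 6.1*0.36 + 104*0.10 + 96.5*0.41 + 104*0.39 + 23.4*0.04 = 93.657 sabins.
ᾱ = 93.657 / 334.0 = 0.280.

0.280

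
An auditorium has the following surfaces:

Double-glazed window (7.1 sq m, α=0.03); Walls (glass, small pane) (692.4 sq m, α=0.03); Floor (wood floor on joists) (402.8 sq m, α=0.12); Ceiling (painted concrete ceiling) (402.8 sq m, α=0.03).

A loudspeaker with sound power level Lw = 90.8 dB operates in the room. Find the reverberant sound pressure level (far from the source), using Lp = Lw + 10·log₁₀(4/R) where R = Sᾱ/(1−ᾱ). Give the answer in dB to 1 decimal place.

77.5 dB

Σ(Sᵢαᵢ) = 7.1×0.03 + 692.4×0.03 + 402.8×0.12 + 402.8×0.03 = 81.405; total area S = 1505.1 sq m.
ᾱ = 0.0541, so room constant R = A/(1−ᾱ) = 86.061 sq m.
Lp = Lw + 10 log₁₀(4/R) = 90.8 -13.33 = 77.5 dB.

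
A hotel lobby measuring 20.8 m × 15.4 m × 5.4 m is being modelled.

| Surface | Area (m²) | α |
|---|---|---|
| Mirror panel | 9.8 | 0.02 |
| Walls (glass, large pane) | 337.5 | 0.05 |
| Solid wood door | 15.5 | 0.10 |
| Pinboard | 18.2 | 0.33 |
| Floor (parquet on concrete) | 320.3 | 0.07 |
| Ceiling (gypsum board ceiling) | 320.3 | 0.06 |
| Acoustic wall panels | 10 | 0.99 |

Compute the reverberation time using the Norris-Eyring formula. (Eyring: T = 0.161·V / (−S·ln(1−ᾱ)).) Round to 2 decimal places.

S = Σ Sᵢ = 1031.6 m².
Σ(Sᵢαᵢ) = 9.8·0.02 + 337.5·0.05 + 15.5·0.10 + 18.2·0.33 + 320.3·0.07 + 320.3·0.06 + 10·0.99 = 76.166.
Mean coefficient ᾱ = A/S = 0.0738.
−S·ln(1−ᾱ) = −1031.6 × ln(1 − 0.0738) = 79.088.
V = 20.8 × 15.4 × 5.4 = 1729.728 m³.
T = 0.161·V/[−S·ln(1−ᾱ)] = 0.161·1729.728/79.088 = 3.52 s.

3.52 seconds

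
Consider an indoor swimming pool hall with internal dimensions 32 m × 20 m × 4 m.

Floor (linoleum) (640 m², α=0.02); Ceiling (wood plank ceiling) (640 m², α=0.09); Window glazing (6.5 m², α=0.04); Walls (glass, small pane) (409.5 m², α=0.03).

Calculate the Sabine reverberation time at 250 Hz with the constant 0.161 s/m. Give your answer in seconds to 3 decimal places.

Total absorption A = 640·0.02 + 640·0.09 + 6.5·0.04 + 409.5·0.03
  = 12.800 + 57.600 + 0.260 + 12.285 = 82.945 m² sabins.
Volume V = 32 × 20 × 4 = 2560 m³.
T = 0.161 V/A = 0.161·2560/82.945 = 4.969 s.

4.969 seconds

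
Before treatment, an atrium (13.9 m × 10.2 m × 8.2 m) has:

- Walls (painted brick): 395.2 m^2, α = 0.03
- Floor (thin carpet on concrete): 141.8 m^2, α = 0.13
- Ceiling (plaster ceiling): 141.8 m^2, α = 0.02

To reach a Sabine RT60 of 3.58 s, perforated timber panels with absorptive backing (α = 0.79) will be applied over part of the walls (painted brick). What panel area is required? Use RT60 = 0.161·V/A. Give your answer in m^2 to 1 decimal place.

Equivalent absorption area: A₁ = 395.2×0.03 + 141.8×0.13 + 141.8×0.02 = 33.126 m^2.
V = 1162.596 m³. Target absorption A₂ = 0.161 × 1162.596 / 3.58 = 52.284 sabins.
ΔA needed = 52.284 − 33.126 = 19.158 sabins.
Each m^2 of panel replacing the walls (painted brick) adds (0.79 − 0.03) = 0.76 sabins.
Area = ΔA/Δα = 19.158/0.76 = 25.2 m^2.

25.2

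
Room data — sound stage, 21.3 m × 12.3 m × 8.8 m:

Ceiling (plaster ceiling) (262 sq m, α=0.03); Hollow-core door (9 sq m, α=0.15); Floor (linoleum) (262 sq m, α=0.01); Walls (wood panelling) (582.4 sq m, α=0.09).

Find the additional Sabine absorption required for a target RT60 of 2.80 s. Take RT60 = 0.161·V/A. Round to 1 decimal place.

A₁ = Σ Sᵢαᵢ = 262·0.03 + 9·0.15 + 262·0.01 + 582.4·0.09 = 64.246 sabins.
For T = 2.80 s, need A₂ = 0.161·V/T = 0.161·2305.512/2.80 = 132.567 sabins.
Additional absorption ΔA = 132.567 − 64.246 = 68.3 sabins.

68.3 sabins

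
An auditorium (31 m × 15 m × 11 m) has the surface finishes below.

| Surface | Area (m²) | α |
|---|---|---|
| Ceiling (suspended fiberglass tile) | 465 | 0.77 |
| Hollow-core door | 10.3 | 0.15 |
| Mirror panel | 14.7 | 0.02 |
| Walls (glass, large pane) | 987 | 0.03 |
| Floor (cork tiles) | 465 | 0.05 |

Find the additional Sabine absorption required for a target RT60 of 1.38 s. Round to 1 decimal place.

184.0 sabins

Equivalent absorption area: A₁ = 465·0.77 + 10.3·0.15 + 14.7·0.02 + 987·0.03 + 465·0.05 = 412.749 m².
For T = 1.38 s, need A₂ = 0.161·V/T = 0.161·5115/1.38 = 596.750 sabins.
Shortfall: 596.750 − 412.749 = 184.0 sabins.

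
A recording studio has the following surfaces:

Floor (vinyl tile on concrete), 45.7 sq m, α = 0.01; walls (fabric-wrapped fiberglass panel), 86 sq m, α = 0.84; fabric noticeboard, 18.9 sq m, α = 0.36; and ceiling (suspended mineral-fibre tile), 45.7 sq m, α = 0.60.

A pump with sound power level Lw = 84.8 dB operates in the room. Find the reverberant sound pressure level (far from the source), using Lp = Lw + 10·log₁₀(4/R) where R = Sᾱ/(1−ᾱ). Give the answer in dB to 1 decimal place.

67.1 dB

A = 106.921 sabins; S = 196.3 sq m.
ᾱ = 106.921/196.3 = 0.5447; R = Sᾱ/(1−ᾱ) = 106.921/(1−0.5447) = 234.836 sq m.
Lp = 84.8 + 10·log₁₀(4/234.836) = 84.8 + (-17.69) = 67.1 dB.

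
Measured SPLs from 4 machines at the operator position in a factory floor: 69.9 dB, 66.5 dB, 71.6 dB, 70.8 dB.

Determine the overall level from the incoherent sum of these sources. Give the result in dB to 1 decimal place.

Sum in the linear (power) domain: Σ 10^(Lᵢ/10) = 10^(69.9/10) + 10^(66.5/10) + 10^(71.6/10) + 10^(70.8/10) = 4.072e+07.
Combined level = 10 log₁₀(4.072e+07) = 76.1 dB.

76.1 dB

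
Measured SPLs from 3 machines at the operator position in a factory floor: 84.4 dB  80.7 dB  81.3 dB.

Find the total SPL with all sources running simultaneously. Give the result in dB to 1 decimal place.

87.2 dB

Converting to relative power and adding: 10^(84.4/10) + 10^(80.7/10) + 10^(81.3/10) = 5.278e+08.
Back to dB: 10·log₁₀ Σ = 87.2 dB.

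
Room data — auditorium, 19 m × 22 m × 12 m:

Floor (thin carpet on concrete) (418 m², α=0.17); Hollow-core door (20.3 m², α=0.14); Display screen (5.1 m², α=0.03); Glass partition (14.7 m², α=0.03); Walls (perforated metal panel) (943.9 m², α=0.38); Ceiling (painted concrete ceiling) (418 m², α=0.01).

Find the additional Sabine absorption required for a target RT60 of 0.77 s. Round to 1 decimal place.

611.4 sabins

Equivalent absorption area: A₁ = 418*0.17 + 20.3*0.14 + 5.1*0.03 + 14.7*0.03 + 943.9*0.38 + 418*0.01 = 437.358 m².
Target A₂ = 0.161·5016/0.77 = 1048.800 sabins (V = 5016 m³).
ΔA = A₂ − A₁ = 1048.800 − 437.358 = 611.4 sabins.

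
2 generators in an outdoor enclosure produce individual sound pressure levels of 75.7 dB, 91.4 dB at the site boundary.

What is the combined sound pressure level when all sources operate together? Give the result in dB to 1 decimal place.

91.5 dB

Σ 10^(Lᵢ/10) = 1.418e+09.
Combined level = 10 log₁₀(1.418e+09) = 91.5 dB.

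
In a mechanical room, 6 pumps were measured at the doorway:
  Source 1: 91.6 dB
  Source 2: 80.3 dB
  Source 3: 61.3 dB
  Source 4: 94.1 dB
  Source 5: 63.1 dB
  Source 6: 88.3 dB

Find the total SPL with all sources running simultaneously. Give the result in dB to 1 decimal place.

96.8 dB

Σ 10^(Lᵢ/10) = 4.802e+09.
Combined level = 10 log₁₀(4.802e+09) = 96.8 dB.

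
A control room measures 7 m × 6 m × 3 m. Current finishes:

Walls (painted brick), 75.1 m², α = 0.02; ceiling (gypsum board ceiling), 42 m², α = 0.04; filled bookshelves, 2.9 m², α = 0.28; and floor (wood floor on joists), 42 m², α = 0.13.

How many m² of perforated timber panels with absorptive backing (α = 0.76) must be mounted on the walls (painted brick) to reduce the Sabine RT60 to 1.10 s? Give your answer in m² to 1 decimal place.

Total absorption A₁ = 75.1×0.02 + 42×0.04 + 2.9×0.28 + 42×0.13
  = 1.502 + 1.680 + 0.812 + 5.460 = 9.454 m² sabins.
Required A₂ = 0.161·126/1.10 = 18.442 sabins.
ΔA needed = 18.442 − 9.454 = 8.988 sabins.
Net gain per m²: Δα = 0.76 − 0.02 = 0.74.
Panel area = 8.988 / 0.74 = 12.1 m².

12.1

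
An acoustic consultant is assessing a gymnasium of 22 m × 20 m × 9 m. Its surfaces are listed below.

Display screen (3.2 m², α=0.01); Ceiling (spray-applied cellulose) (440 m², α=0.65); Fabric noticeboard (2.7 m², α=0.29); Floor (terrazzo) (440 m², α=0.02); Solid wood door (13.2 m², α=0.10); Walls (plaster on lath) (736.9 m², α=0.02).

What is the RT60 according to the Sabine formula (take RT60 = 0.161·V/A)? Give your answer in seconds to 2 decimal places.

Summing Sᵢαᵢ: 0.032 + 286.000 + 0.783 + 8.800 + 1.320 + 14.738 → A = 311.673 sabins.
Volume V = 22 × 20 × 9 = 3960 m³.
RT60 = 0.161 · V / A = 0.161 × 3960 / 311.673 = 2.05 s.

2.05 sec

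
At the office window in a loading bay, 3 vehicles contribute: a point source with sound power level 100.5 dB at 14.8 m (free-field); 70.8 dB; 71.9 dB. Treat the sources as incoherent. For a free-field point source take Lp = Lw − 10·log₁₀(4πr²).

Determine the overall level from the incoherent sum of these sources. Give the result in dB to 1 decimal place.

Source at 14.8 m: Lp = 100.5 − 10·log₁₀(4π·14.8²) = 100.5 − 10·log₁₀(2752.538) = 66.1 dB.
Σ 10^(Lᵢ/10) = 3.158e+07.
L_total = 10·log₁₀(3.158e+07) = 75.0 dB.

75.0 dB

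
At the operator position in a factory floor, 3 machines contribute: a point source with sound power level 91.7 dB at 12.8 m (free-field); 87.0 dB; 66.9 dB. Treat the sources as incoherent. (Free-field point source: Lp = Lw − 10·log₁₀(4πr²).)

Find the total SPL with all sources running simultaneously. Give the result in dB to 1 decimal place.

Source at 12.8 m: Lp = 91.7 − 10·log₁₀(4π·12.8²) = 91.7 − 10·log₁₀(2058.874) = 58.6 dB.
Sum in the linear (power) domain: Σ 10^(Lᵢ/10) = 10^(58.6/10) + 10^(87.0/10) + 10^(66.9/10) = 5.068e+08.
L_total = 10·log₁₀(5.068e+08) = 87.0 dB.

87.0 dB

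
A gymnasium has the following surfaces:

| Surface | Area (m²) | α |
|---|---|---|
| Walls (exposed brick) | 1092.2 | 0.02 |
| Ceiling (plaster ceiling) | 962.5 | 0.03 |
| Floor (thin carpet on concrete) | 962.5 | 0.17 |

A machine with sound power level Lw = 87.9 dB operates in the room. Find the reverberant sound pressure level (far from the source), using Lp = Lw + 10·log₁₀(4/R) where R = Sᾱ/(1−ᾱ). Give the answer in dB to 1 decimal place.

Σ(Sᵢαᵢ) = 1092.2×0.02 + 962.5×0.03 + 962.5×0.17 = 214.344; total area S = 3017.2 m².
ᾱ = 0.0710, so room constant R = A/(1−ᾱ) = 230.726 m².
Lp = 87.9 + 10·log₁₀(4/230.726) = 87.9 + (-17.61) = 70.3 dB.

70.3 dB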